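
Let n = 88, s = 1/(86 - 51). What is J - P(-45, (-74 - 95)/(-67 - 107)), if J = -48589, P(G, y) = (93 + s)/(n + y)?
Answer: -26327787359/541835 ≈ -48590.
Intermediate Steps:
s = 1/35 ≈ 0.028571
P(G, y) = 3256/(35*(88 + y)) (P(G, y) = (93 + 1/35)/(88 + y) = 3256/(35*(88 + y)))
J - P(-45, (-74 - 95)/(-67 - 107)) = -48589 - 3256/(35*(88 + (-74 - 95)/(-67 - 107))) = -48589 - 3256/(35*(88 - 169/(-174))) = -48589 - 3256/(35*(88 - 169*(-1/174))) = -48589 - 3256/(35*(88 + 169/174)) = -48589 - 3256/(35*15481/174) = -48589 - 3256*174/(35*15481) = -48589 - 1*566544/541835 = -48589 - 566544/541835 = -26327787359/541835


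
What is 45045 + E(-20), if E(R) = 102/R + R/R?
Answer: 450409/10 ≈ 45041.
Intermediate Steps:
E(R) = 1 + 102/R (E(R) = 102/R + 1 = 1 + 102/R)
45045 + E(-20) = 45045 + (102 - 20)/(-20) = 45045 - 1/20*82 = 45045 - 41/10 = 450409/10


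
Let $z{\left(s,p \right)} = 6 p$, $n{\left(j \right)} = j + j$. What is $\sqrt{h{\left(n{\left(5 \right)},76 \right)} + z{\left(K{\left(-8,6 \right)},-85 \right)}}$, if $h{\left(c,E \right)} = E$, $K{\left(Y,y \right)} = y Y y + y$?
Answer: $i \sqrt{434} \approx 20.833 i$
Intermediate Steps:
$K{\left(Y,y \right)} = y + Y y^{2}$ ($K{\left(Y,y \right)} = Y y y + y = Y y^{2} + y = y + Y y^{2}$)
$n{\left(j \right)} = 2 j$
$\sqrt{h{\left(n{\left(5 \right)},76 \right)} + z{\left(K{\left(-8,6 \right)},-85 \right)}} = \sqrt{76 + 6 \left(-85\right)} = \sqrt{76 - 510} = \sqrt{-434} = i \sqrt{434}$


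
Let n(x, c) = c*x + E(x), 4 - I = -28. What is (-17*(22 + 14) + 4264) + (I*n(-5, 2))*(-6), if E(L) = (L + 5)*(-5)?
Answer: 5572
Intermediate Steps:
I = 32 (I = 4 - 1*(-28) = 4 + 28 = 32)
E(L) = -25 - 5*L (E(L) = (5 + L)*(-5) = -25 - 5*L)
n(x, c) = -25 - 5*x + c*x (n(x, c) = c*x + (-25 - 5*x) = -25 - 5*x + c*x)
(-17*(22 + 14) + 4264) + (I*n(-5, 2))*(-6) = (-17*(22 + 14) + 4264) + (32*(-25 - 5*(-5) + 2*(-5)))*(-6) = (-17*36 + 4264) + (32*(-25 + 25 - 10))*(-6) = (-612 + 4264) + (32*(-10))*(-6) = 3652 - 320*(-6) = 3652 + 1920 = 5572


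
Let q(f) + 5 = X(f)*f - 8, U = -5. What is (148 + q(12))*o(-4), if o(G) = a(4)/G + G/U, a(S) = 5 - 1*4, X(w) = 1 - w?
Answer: 33/20 ≈ 1.6500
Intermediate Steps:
a(S) = 1 (a(S) = 5 - 4 = 1)
q(f) = -13 + f*(1 - f) (q(f) = -5 + ((1 - f)*f - 8) = -5 + (f*(1 - f) - 8) = -5 + (-8 + f*(1 - f)) = -13 + f*(1 - f))
o(G) = 1/G - G/5 (o(G) = 1/G + G/(-5) = 1/G + G*(-1/5) = 1/G - G/5)
(148 + q(12))*o(-4) = (148 + (-13 + 12 - 1*12**2))*(1/(-4) - 1/5*(-4)) = (148 + (-13 + 12 - 1*144))*(-1/4 + 4/5) = (148 + (-13 + 12 - 144))*(11/20) = (148 - 145)*(11/20) = 3*(11/20) = 33/20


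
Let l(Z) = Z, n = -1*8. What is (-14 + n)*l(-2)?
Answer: 44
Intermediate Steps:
n = -8
(-14 + n)*l(-2) = (-14 - 8)*(-2) = -22*(-2) = 44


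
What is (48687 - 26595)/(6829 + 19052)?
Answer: 7364/8627 ≈ 0.85360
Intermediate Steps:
(48687 - 26595)/(6829 + 19052) = 22092/25881 = 22092*(1/25881) = 7364/8627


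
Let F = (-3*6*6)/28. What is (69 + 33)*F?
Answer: -2754/7 ≈ -393.43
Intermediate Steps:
F = -27/7 (F = -18*6*(1/28) = -108*1/28 = -27/7 ≈ -3.8571)
(69 + 33)*F = (69 + 33)*(-27/7) = 102*(-27/7) = -2754/7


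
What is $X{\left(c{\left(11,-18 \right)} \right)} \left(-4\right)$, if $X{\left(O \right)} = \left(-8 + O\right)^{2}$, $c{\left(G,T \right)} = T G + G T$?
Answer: $-652864$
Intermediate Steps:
$c{\left(G,T \right)} = 2 G T$ ($c{\left(G,T \right)} = G T + G T = 2 G T$)
$X{\left(c{\left(11,-18 \right)} \right)} \left(-4\right) = \left(-8 + 2 \cdot 11 \left(-18\right)\right)^{2} \left(-4\right) = \left(-8 - 396\right)^{2} \left(-4\right) = \left(-404\right)^{2} \left(-4\right) = 163216 \left(-4\right) = -652864$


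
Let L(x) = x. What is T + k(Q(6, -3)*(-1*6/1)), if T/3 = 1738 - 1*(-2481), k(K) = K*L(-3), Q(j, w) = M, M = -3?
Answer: 12603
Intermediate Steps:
Q(j, w) = -3
k(K) = -3*K (k(K) = K*(-3) = -3*K)
T = 12657 (T = 3*(1738 - 1*(-2481)) = 3*(1738 + 2481) = 3*4219 = 12657)
T + k(Q(6, -3)*(-1*6/1)) = 12657 - (-9)*-1*6/1 = 12657 - (-9)*(-6*1) = 12657 - (-9)*(-6) = 12657 - 3*18 = 12657 - 54 = 12603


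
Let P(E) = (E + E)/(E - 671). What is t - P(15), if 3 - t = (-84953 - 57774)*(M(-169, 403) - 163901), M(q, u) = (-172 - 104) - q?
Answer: -7677945298649/328 ≈ -2.3408e+10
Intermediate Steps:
M(q, u) = -276 - q
P(E) = 2*E/(-671 + E) (P(E) = (2*E)/(-671 + E) = 2*E/(-671 + E))
t = -23408369813 (t = 3 - (-84953 - 57774)*((-276 - 1*(-169)) - 163901) = 3 - (-142727)*((-276 + 169) - 163901) = 3 - (-142727)*(-107 - 163901) = 3 - (-142727)*(-164008) = 3 - 1*23408369816 = 3 - 23408369816 = -23408369813)
t - P(15) = -23408369813 - 2*15/(-671 + 15) = -23408369813 - 2*15/(-656) = -23408369813 - 2*15*(-1)/656 = -23408369813 - 1*(-15/328) = -23408369813 + 15/328 = -7677945298649/328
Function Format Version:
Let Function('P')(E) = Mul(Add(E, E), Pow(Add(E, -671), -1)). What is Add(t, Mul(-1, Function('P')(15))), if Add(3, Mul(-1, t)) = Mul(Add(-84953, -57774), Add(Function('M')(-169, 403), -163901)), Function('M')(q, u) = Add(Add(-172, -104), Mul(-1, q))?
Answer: Rational(-7677945298649, 328) ≈ -2.3408e+10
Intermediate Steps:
Function('M')(q, u) = Add(-276, Mul(-1, q))
Function('P')(E) = Mul(2, E, Pow(Add(-671, E), -1)) (Function('P')(E) = Mul(Mul(2, E), Pow(Add(-671, E), -1)) = Mul(2, E, Pow(Add(-671, E), -1)))
t = -23408369813 (t = Add(3, Mul(-1, Mul(Add(-84953, -57774), Add(Add(-276, Mul(-1, -169)), -163901)))) = Add(3, Mul(-1, Mul(-142727, Add(Add(-276, 169), -163901)))) = Add(3, Mul(-1, Mul(-142727, Add(-107, -163901)))) = Add(3, Mul(-1, Mul(-142727, -164008))) = Add(3, Mul(-1, 23408369816)) = Add(3, -23408369816) = -23408369813)
Add(t, Mul(-1, Function('P')(15))) = Add(-23408369813, Mul(-1, Mul(2, 15, Pow(Add(-671, 15), -1)))) = Add(-23408369813, Mul(-1, Mul(2, 15, Pow(-656, -1)))) = Add(-23408369813, Mul(-1, Mul(2, 15, Rational(-1, 656)))) = Add(-23408369813, Mul(-1, Rational(-15, 328))) = Add(-23408369813, Rational(15, 328)) = Rational(-7677945298649, 328)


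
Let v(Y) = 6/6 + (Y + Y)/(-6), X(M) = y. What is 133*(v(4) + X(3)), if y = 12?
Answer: 4655/3 ≈ 1551.7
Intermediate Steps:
X(M) = 12
v(Y) = 1 - Y/3 (v(Y) = 6*(⅙) + (2*Y)*(-⅙) = 1 - Y/3)
133*(v(4) + X(3)) = 133*((1 - ⅓*4) + 12) = 133*((1 - 4/3) + 12) = 133*(-⅓ + 12) = 133*(35/3) = 4655/3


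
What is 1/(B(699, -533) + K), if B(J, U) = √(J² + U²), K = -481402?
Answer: -240701/115873556457 - √772690/231747112914 ≈ -2.0811e-6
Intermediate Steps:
1/(B(699, -533) + K) = 1/(√(699² + (-533)²) - 481402) = 1/(√(488601 + 284089) - 481402) = 1/(√772690 - 481402) = 1/(-481402 + √772690)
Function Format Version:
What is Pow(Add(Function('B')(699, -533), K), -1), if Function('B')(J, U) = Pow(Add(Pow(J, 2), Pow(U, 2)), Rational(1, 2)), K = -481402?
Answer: Add(Rational(-240701, 115873556457), Mul(Rational(-1, 231747112914), Pow(772690, Rational(1, 2)))) ≈ -2.0811e-6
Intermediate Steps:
Pow(Add(Function('B')(699, -533), K), -1) = Pow(Add(Pow(Add(Pow(699, 2), Pow(-533, 2)), Rational(1, 2)), -481402), -1) = Pow(Add(Pow(Add(488601, 284089), Rational(1, 2)), -481402), -1) = Pow(Add(Pow(772690, Rational(1, 2)), -481402), -1) = Pow(Add(-481402, Pow(772690, Rational(1, 2))), -1)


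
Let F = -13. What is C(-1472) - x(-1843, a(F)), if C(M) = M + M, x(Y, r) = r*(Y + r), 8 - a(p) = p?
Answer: 35318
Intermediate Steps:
a(p) = 8 - p
C(M) = 2*M
C(-1472) - x(-1843, a(F)) = 2*(-1472) - (8 - 1*(-13))*(-1843 + (8 - 1*(-13))) = -2944 - (8 + 13)*(-1843 + (8 + 13)) = -2944 - 21*(-1843 + 21) = -2944 - 21*(-1822) = -2944 - 1*(-38262) = -2944 + 38262 = 35318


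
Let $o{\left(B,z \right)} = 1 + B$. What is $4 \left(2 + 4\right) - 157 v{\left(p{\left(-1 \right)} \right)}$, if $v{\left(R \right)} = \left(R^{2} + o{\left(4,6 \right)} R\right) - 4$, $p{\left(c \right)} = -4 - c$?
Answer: $1594$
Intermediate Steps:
$v{\left(R \right)} = -4 + R^{2} + 5 R$ ($v{\left(R \right)} = \left(R^{2} + \left(1 + 4\right) R\right) - 4 = \left(R^{2} + 5 R\right) - 4 = -4 + R^{2} + 5 R$)
$4 \left(2 + 4\right) - 157 v{\left(p{\left(-1 \right)} \right)} = 4 \left(2 + 4\right) - 157 \left(-4 + \left(-4 - -1\right)^{2} + 5 \left(-4 - -1\right)\right) = 4 \cdot 6 - 157 \left(-4 + \left(-4 + 1\right)^{2} + 5 \left(-4 + 1\right)\right) = 24 - 157 \left(-4 + \left(-3\right)^{2} + 5 \left(-3\right)\right) = 24 - 157 \left(-4 + 9 - 15\right) = 24 - -1570 = 24 + 1570 = 1594$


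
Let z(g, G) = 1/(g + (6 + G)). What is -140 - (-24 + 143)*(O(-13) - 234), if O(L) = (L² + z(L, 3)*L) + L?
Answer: 35021/4 ≈ 8755.3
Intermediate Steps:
z(g, G) = 1/(6 + G + g)
O(L) = L + L² + L/(9 + L) (O(L) = (L² + L/(6 + 3 + L)) + L = (L² + L/(9 + L)) + L = L + L² + L/(9 + L))
-140 - (-24 + 143)*(O(-13) - 234) = -140 - (-24 + 143)*(-13*(1 + (1 - 13)*(9 - 13))/(9 - 13) - 234) = -140 - 119*(-13*(1 - 12*(-4))/(-4) - 234) = -140 - 119*(-13*(-¼)*(1 + 48) - 234) = -140 - 119*(-13*(-¼)*49 - 234) = -140 - 119*(637/4 - 234) = -140 - 119*(-299)/4 = -140 - 1*(-35581/4) = -140 + 35581/4 = 35021/4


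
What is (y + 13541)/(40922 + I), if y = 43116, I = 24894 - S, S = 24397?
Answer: 56657/41419 ≈ 1.3679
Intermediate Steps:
I = 497 (I = 24894 - 1*24397 = 24894 - 24397 = 497)
(y + 13541)/(40922 + I) = (43116 + 13541)/(40922 + 497) = 56657/41419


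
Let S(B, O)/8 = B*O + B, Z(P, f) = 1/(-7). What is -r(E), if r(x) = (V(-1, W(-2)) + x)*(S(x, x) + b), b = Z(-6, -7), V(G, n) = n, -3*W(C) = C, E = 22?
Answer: -642260/7 ≈ -91751.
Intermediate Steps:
W(C) = -C/3
Z(P, f) = -⅐
S(B, O) = 8*B + 8*B*O (S(B, O) = 8*(B*O + B) = 8*(B + B*O) = 8*B + 8*B*O)
b = -⅐ ≈ -0.14286
r(x) = (-⅐ + 8*x*(1 + x))*(⅔ + x) (r(x) = (-⅓*(-2) + x)*(8*x*(1 + x) - ⅐) = (⅔ + x)*(-⅐ + 8*x*(1 + x)) = (-⅐ + 8*x*(1 + x))*(⅔ + x))
-r(E) = -(-2/21 + 8*22³ + (40/3)*22² + (109/21)*22) = -(-2/21 + 8*10648 + (40/3)*484 + 2398/21) = -(-2/21 + 85184 + 19360/3 + 2398/21) = -1*642260/7 = -642260/7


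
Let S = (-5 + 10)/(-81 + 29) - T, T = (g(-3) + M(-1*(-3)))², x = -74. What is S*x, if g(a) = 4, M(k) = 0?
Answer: 30969/26 ≈ 1191.1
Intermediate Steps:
T = 16 (T = (4 + 0)² = 4² = 16)
S = -837/52 (S = (-5 + 10)/(-81 + 29) - 1*16 = 5/(-52) - 16 = 5*(-1/52) - 16 = -5/52 - 16 = -837/52 ≈ -16.096)
S*x = -837/52*(-74) = 30969/26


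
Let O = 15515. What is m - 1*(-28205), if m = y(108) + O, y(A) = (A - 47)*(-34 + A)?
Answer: 48234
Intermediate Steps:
y(A) = (-47 + A)*(-34 + A)
m = 20029 (m = (1598 + 108**2 - 81*108) + 15515 = (1598 + 11664 - 8748) + 15515 = 4514 + 15515 = 20029)
m - 1*(-28205) = 20029 - 1*(-28205) = 20029 + 28205 = 48234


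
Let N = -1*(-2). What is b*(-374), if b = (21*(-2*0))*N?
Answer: 0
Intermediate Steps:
N = 2
b = 0 (b = (21*(-2*0))*2 = (21*0)*2 = 0*2 = 0)
b*(-374) = 0*(-374) = 0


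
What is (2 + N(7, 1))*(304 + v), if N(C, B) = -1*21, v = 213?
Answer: -9823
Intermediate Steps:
N(C, B) = -21
(2 + N(7, 1))*(304 + v) = (2 - 21)*(304 + 213) = -19*517 = -9823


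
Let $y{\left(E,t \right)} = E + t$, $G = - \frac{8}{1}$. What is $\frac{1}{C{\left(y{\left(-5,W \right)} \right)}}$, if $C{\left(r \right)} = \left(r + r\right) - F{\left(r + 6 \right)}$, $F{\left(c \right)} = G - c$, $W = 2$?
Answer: $\frac{1}{5} \approx 0.2$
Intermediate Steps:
$G = -8$ ($G = \left(-8\right) 1 = -8$)
$F{\left(c \right)} = -8 - c$
$C{\left(r \right)} = 14 + 3 r$ ($C{\left(r \right)} = \left(r + r\right) - \left(-8 - \left(r + 6\right)\right) = 2 r - \left(-8 - \left(6 + r\right)\right) = 2 r - \left(-14 - r\right) = 2 r + \left(14 + r\right) = 14 + 3 r$)
$\frac{1}{C{\left(y{\left(-5,W \right)} \right)}} = \frac{1}{14 + 3 \left(-5 + 2\right)} = \frac{1}{14 + 3 \left(-3\right)} = \frac{1}{14 - 9} = \frac{1}{5}$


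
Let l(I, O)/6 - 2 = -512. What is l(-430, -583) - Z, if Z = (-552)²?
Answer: -307764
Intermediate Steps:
Z = 304704
l(I, O) = -3060 (l(I, O) = 12 + 6*(-512) = 12 - 3072 = -3060)
l(-430, -583) - Z = -3060 - 1*304704 = -3060 - 304704 = -307764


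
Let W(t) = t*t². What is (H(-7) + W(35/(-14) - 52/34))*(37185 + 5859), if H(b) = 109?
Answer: 1084191639/578 ≈ 1.8758e+6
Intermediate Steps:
W(t) = t³
(H(-7) + W(35/(-14) - 52/34))*(37185 + 5859) = (109 + (35/(-14) - 52/34)³)*(37185 + 5859) = (109 + (35*(-1/14) - 52*1/34)³)*43044 = (109 + (-5/2 - 26/17)³)*43044 = (109 + (-137/34)³)*43044 = (109 - 2571353/39304)*43044 = (1712783/39304)*43044 = 1084191639/578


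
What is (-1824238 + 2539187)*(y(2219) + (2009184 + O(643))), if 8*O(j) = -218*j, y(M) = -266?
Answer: 5694987030165/4 ≈ 1.4237e+12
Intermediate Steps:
O(j) = -109*j/4 (O(j) = (-218*j)/8 = -109*j/4)
(-1824238 + 2539187)*(y(2219) + (2009184 + O(643))) = (-1824238 + 2539187)*(-266 + (2009184 - 109/4*643)) = 714949*(-266 + (2009184 - 70087/4)) = 714949*(-266 + 7966649/4) = 714949*(7965585/4) = 5694987030165/4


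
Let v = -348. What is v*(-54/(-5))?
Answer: -18792/5 ≈ -3758.4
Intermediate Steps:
v*(-54/(-5)) = -(-18792)/(-5) = -(-18792)*(-1)/5 = -348*54/5 = -18792/5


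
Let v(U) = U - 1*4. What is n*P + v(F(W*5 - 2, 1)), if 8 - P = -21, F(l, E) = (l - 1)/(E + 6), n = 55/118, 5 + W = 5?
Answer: 7507/826 ≈ 9.0884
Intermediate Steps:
W = 0 (W = -5 + 5 = 0)
n = 55/118 (n = 55*(1/118) = 55/118 ≈ 0.46610)
F(l, E) = (-1 + l)/(6 + E)
v(U) = -4 + U (v(U) = U - 4 = -4 + U)
P = 29 (P = 8 - 1*(-21) = 8 + 21 = 29)
n*P + v(F(W*5 - 2, 1)) = (55/118)*29 + (-4 + (-1 + (0*5 - 2))/(6 + 1)) = 1595/118 + (-4 + (-1 + (0 - 2))/7) = 1595/118 + (-4 + (-1 - 2)/7) = 1595/118 + (-4 + (⅐)*(-3)) = 1595/118 + (-4 - 3/7) = 1595/118 - 31/7 = 7507/826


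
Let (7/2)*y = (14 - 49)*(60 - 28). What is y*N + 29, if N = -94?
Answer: 30109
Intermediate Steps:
y = -320 (y = 2*((14 - 49)*(60 - 28))/7 = 2*(-35*32)/7 = (2/7)*(-1120) = -320)
y*N + 29 = -320*(-94) + 29 = 30080 + 29 = 30109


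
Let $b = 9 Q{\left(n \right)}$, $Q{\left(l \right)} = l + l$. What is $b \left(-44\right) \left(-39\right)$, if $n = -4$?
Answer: $-123552$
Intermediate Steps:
$Q{\left(l \right)} = 2 l$
$b = -72$ ($b = 9 \cdot 2 \left(-4\right) = 9 \left(-8\right) = -72$)
$b \left(-44\right) \left(-39\right) = \left(-72\right) \left(-44\right) \left(-39\right) = 3168 \left(-39\right) = -123552$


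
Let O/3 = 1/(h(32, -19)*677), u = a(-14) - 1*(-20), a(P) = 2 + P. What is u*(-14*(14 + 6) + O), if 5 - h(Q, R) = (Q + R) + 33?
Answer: -62175704/27757 ≈ -2240.0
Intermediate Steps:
h(Q, R) = -28 - Q - R (h(Q, R) = 5 - ((Q + R) + 33) = 5 - (33 + Q + R) = 5 + (-33 - Q - R) = -28 - Q - R)
u = 8 (u = (2 - 14) - 1*(-20) = -12 + 20 = 8)
O = -3/27757 (O = 3*(1/(-28 - 1*32 - 1*(-19)*677)) = 3*((1/677)/(-28 - 32 + 19)) = 3*((1/677)/(-41)) = 3*(-1/41*1/677) = 3*(-1/27757) = -3/27757 ≈ -0.00010808)
u*(-14*(14 + 6) + O) = 8*(-14*(14 + 6) - 3/27757) = 8*(-14*20 - 3/27757) = 8*(-280 - 3/27757) = 8*(-7771963/27757) = -62175704/27757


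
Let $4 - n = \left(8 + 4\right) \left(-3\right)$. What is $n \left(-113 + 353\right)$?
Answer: $9600$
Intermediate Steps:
$n = 40$ ($n = 4 - \left(8 + 4\right) \left(-3\right) = 4 - 12 \left(-3\right) = 4 - -36 = 4 + 36 = 40$)
$n \left(-113 + 353\right) = 40 \left(-113 + 353\right) = 40 \cdot 240 = 9600$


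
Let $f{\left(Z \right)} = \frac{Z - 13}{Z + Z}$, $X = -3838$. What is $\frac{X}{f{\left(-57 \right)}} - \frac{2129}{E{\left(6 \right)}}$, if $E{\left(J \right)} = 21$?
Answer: $- \frac{666943}{105} \approx -6351.8$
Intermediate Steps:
$f{\left(Z \right)} = \frac{-13 + Z}{2 Z}$
$\frac{X}{f{\left(-57 \right)}} - \frac{2129}{E{\left(6 \right)}} = - \frac{3838}{\frac{1}{2} \frac{1}{-57} \left(-13 - 57\right)} - \frac{2129}{21} = - \frac{3838}{\frac{1}{2} \left(- \frac{1}{57}\right) \left(-70\right)} - \frac{2129}{21} = - \frac{3838}{\frac{35}{57}} - \frac{2129}{21} = \left(-3838\right) \frac{57}{35} - \frac{2129}{21} = - \frac{218766}{35} - \frac{2129}{21} = - \frac{666943}{105}$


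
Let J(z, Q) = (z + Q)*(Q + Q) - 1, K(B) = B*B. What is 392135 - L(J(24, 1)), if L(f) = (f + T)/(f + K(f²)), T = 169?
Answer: 1130299727266/2882425 ≈ 3.9214e+5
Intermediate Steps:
K(B) = B²
J(z, Q) = -1 + 2*Q*(Q + z) (J(z, Q) = (Q + z)*(2*Q) - 1 = 2*Q*(Q + z) - 1 = -1 + 2*Q*(Q + z))
L(f) = (169 + f)/(f + f⁴) (L(f) = (f + 169)/(f + (f²)²) = (169 + f)/(f + f⁴))
392135 - L(J(24, 1)) = 392135 - (169 + (-1 + 2*1² + 2*1*24))/((-1 + 2*1² + 2*1*24) + (-1 + 2*1² + 2*1*24)⁴) = 392135 - (169 + (-1 + 2*1 + 48))/((-1 + 2*1 + 48) + (-1 + 2*1 + 48)⁴) = 392135 - (169 + (-1 + 2 + 48))/((-1 + 2 + 48) + (-1 + 2 + 48)⁴) = 392135 - (169 + 49)/(49 + 49⁴) = 392135 - 218/(49 + 5764801) = 392135 - 218/5764850 = 392135 - 1*109/2882425 = 392135 - 109/2882425 = 1130299727266/2882425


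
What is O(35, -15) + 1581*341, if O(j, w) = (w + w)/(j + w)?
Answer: 1078239/2 ≈ 5.3912e+5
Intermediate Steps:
O(j, w) = 2*w/(j + w) (O(j, w) = (2*w)/(j + w) = 2*w/(j + w))
O(35, -15) + 1581*341 = 2*(-15)/(35 - 15) + 1581*341 = 2*(-15)/20 + 539121 = 2*(-15)*(1/20) + 539121 = -3/2 + 539121 = 1078239/2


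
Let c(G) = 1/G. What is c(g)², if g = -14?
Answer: 1/196 ≈ 0.0051020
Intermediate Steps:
c(g)² = (1/(-14))² = (-1/14)² = 1/196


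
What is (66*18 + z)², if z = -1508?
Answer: 102400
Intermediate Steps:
(66*18 + z)² = (66*18 - 1508)² = (1188 - 1508)² = (-320)² = 102400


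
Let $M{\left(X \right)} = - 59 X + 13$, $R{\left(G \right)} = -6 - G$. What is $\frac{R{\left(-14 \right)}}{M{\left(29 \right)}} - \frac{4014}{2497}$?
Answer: $- \frac{3417874}{2119953} \approx -1.6122$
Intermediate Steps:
$M{\left(X \right)} = 13 - 59 X$
$\frac{R{\left(-14 \right)}}{M{\left(29 \right)}} - \frac{4014}{2497} = \frac{-6 - -14}{13 - 1711} - \frac{4014}{2497} = \frac{-6 + 14}{13 - 1711} - \frac{4014}{2497} = \frac{8}{-1698} - \frac{4014}{2497} = 8 \left(- \frac{1}{1698}\right) - \frac{4014}{2497} = - \frac{4}{849} - \frac{4014}{2497} = - \frac{3417874}{2119953}$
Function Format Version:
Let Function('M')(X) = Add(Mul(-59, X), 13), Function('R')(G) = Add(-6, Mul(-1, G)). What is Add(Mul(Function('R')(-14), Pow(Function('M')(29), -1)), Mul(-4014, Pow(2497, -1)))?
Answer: Rational(-3417874, 2119953) ≈ -1.6122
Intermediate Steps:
Function('M')(X) = Add(13, Mul(-59, X))
Add(Mul(Function('R')(-14), Pow(Function('M')(29), -1)), Mul(-4014, Pow(2497, -1))) = Add(Mul(Add(-6, Mul(-1, -14)), Pow(Add(13, Mul(-59, 29)), -1)), Mul(-4014, Pow(2497, -1))) = Add(Mul(Add(-6, 14), Pow(Add(13, -1711), -1)), Mul(-4014, Rational(1, 2497))) = Add(Mul(8, Pow(-1698, -1)), Rational(-4014, 2497)) = Add(Mul(8, Rational(-1, 1698)), Rational(-4014, 2497)) = Add(Rational(-4, 849), Rational(-4014, 2497)) = Rational(-3417874, 2119953)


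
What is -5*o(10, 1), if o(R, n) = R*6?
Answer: -300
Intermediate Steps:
o(R, n) = 6*R
-5*o(10, 1) = -30*10 = -5*60 = -300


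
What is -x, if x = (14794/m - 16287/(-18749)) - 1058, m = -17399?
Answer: 345128249551/326213851 ≈ 1058.0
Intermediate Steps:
x = -345128249551/326213851 (x = (14794/(-17399) - 16287/(-18749)) - 1058 = (14794*(-1/17399) - 16287*(-1/18749)) - 1058 = (-14794/17399 + 16287/18749) - 1058 = 6004807/326213851 - 1058 = -345128249551/326213851 ≈ -1058.0)
-x = -1*(-345128249551/326213851) = 345128249551/326213851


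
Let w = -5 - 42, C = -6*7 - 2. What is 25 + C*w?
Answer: 2093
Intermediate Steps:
C = -44 (C = -42 - 2 = -44)
w = -47
25 + C*w = 25 - 44*(-47) = 25 + 2068 = 2093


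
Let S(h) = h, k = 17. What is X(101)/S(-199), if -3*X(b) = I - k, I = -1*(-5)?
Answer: -4/199 ≈ -0.020101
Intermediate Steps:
I = 5
X(b) = 4 (X(b) = -(5 - 1*17)/3 = -(5 - 17)/3 = -⅓*(-12) = 4)
X(101)/S(-199) = 4/(-199) = 4*(-1/199) = -4/199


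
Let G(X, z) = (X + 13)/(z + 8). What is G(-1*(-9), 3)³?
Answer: 8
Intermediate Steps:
G(X, z) = (13 + X)/(8 + z)
G(-1*(-9), 3)³ = ((13 - 1*(-9))/(8 + 3))³ = ((13 + 9)/11)³ = ((1/11)*22)³ = 2³ = 8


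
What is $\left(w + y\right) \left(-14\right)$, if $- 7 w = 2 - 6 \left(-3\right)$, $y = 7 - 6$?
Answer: $26$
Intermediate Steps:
$y = 1$
$w = - \frac{20}{7}$ ($w = - \frac{2 - 6 \left(-3\right)}{7} = - \frac{2 - -18}{7} = - \frac{2 + 18}{7} = \left(- \frac{1}{7}\right) 20 = - \frac{20}{7} \approx -2.8571$)
$\left(w + y\right) \left(-14\right) = \left(- \frac{20}{7} + 1\right) \left(-14\right) = \left(- \frac{13}{7}\right) \left(-14\right) = 26$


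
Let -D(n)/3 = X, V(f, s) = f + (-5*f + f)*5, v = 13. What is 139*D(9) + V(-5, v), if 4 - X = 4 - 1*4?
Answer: -1573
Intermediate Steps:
X = 4 (X = 4 - (4 - 1*4) = 4 - (4 - 4) = 4 - 1*0 = 4 + 0 = 4)
V(f, s) = -19*f (V(f, s) = f - 4*f*5 = f - 20*f = -19*f)
D(n) = -12 (D(n) = -3*4 = -12)
139*D(9) + V(-5, v) = 139*(-12) - 19*(-5) = -1668 + 95 = -1573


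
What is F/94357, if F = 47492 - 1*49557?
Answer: -2065/94357 ≈ -0.021885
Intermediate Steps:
F = -2065 (F = 47492 - 49557 = -2065)
F/94357 = -2065/94357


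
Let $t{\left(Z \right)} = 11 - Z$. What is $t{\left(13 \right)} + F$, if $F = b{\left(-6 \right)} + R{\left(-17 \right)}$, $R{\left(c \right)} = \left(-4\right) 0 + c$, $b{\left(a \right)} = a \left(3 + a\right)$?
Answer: $-1$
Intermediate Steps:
$R{\left(c \right)} = c$ ($R{\left(c \right)} = 0 + c = c$)
$F = 1$ ($F = - 6 \left(3 - 6\right) - 17 = \left(-6\right) \left(-3\right) - 17 = 18 - 17 = 1$)
$t{\left(13 \right)} + F = \left(11 - 13\right) + 1 = -2 + 1 = -1$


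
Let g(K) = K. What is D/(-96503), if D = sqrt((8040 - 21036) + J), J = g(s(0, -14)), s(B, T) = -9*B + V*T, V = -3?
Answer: -I*sqrt(12954)/96503 ≈ -0.0011794*I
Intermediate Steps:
s(B, T) = -9*B - 3*T
J = 42 (J = -9*0 - 3*(-14) = 0 + 42 = 42)
D = I*sqrt(12954) (D = sqrt((8040 - 21036) + 42) = sqrt(-12996 + 42) = sqrt(-12954) = I*sqrt(12954) ≈ 113.82*I)
D/(-96503) = (I*sqrt(12954))/(-96503) = (I*sqrt(12954))*(-1/96503) = -I*sqrt(12954)/96503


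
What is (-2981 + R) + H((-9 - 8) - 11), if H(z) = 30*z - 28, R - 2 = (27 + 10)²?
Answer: -2478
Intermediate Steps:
R = 1371 (R = 2 + (27 + 10)² = 2 + 37² = 2 + 1369 = 1371)
H(z) = -28 + 30*z
(-2981 + R) + H((-9 - 8) - 11) = (-2981 + 1371) + (-28 + 30*((-9 - 8) - 11)) = -1610 + (-28 + 30*(-17 - 11)) = -1610 + (-28 + 30*(-28)) = -1610 + (-28 - 840) = -1610 - 868 = -2478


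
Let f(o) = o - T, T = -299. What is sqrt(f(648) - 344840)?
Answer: I*sqrt(343893) ≈ 586.42*I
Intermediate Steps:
f(o) = 299 + o (f(o) = o - 1*(-299) = o + 299 = 299 + o)
sqrt(f(648) - 344840) = sqrt((299 + 648) - 344840) = sqrt(947 - 344840) = sqrt(-343893) = I*sqrt(343893)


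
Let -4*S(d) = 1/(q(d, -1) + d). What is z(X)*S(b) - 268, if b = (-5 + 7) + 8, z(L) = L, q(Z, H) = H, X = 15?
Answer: -3221/12 ≈ -268.42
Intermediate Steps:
b = 10 (b = 2 + 8 = 10)
S(d) = -1/(4*(-1 + d))
z(X)*S(b) - 268 = 15*(-1/(-4 + 4*10)) - 268 = 15*(-1/(-4 + 40)) - 268 = 15*(-1/36) - 268 = -5/12 - 268 = -3221/12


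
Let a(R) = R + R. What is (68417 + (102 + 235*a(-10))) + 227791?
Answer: 291610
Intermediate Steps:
a(R) = 2*R
(68417 + (102 + 235*a(-10))) + 227791 = (68417 + (102 + 235*(2*(-10)))) + 227791 = (68417 + (102 + 235*(-20))) + 227791 = (68417 + (102 - 4700)) + 227791 = (68417 - 4598) + 227791 = 63819 + 227791 = 291610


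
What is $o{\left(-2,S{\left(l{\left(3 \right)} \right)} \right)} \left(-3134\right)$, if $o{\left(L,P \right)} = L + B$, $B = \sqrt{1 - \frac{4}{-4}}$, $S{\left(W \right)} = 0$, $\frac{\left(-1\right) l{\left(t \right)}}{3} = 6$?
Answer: $6268 - 3134 \sqrt{2} \approx 1835.9$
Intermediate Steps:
$l{\left(t \right)} = -18$ ($l{\left(t \right)} = \left(-3\right) 6 = -18$)
$B = \sqrt{2}$ ($B = \sqrt{1 - -1} = \sqrt{1 + 1} = \sqrt{2} \approx 1.4142$)
$o{\left(L,P \right)} = L + \sqrt{2}$
$o{\left(-2,S{\left(l{\left(3 \right)} \right)} \right)} \left(-3134\right) = \left(-2 + \sqrt{2}\right) \left(-3134\right) = 6268 - 3134 \sqrt{2}$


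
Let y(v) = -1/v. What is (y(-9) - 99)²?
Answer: 792100/81 ≈ 9779.0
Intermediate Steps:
(y(-9) - 99)² = (-1/(-9) - 99)² = (-1*(-⅑) - 99)² = (⅑ - 99)² = (-890/9)² = 792100/81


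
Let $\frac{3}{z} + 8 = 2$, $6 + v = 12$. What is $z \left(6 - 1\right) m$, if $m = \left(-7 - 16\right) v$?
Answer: $345$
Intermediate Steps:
$v = 6$ ($v = -6 + 12 = 6$)
$z = - \frac{1}{2}$ ($z = \frac{3}{-8 + 2} = \frac{3}{-6} = 3 \left(- \frac{1}{6}\right) = - \frac{1}{2} \approx -0.5$)
$m = -138$ ($m = \left(-7 - 16\right) 6 = \left(-23\right) 6 = -138$)
$z \left(6 - 1\right) m = - \frac{6 - 1}{2} \left(-138\right) = \left(- \frac{1}{2}\right) 5 \left(-138\right) = \left(- \frac{5}{2}\right) \left(-138\right) = 345$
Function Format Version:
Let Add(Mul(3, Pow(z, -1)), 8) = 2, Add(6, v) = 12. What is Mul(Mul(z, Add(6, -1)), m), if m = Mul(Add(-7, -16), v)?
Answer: 345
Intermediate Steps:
v = 6 (v = Add(-6, 12) = 6)
z = Rational(-1, 2) (z = Mul(3, Pow(Add(-8, 2), -1)) = Mul(3, Pow(-6, -1)) = Mul(3, Rational(-1, 6)) = Rational(-1, 2) ≈ -0.50000)
m = -138 (m = Mul(Add(-7, -16), 6) = Mul(-23, 6) = -138)
Mul(Mul(z, Add(6, -1)), m) = Mul(Mul(Rational(-1, 2), Add(6, -1)), -138) = Mul(Mul(Rational(-1, 2), 5), -138) = Mul(Rational(-5, 2), -138) = 345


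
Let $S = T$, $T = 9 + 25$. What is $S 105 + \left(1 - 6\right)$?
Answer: $3565$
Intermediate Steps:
$T = 34$
$S = 34$
$S 105 + \left(1 - 6\right) = 34 \cdot 105 + \left(1 - 6\right) = 3570 + \left(1 - 6\right) = 3570 - 5 = 3565$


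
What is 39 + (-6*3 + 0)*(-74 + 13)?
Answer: 1137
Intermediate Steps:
39 + (-6*3 + 0)*(-74 + 13) = 39 + (-18 + 0)*(-61) = 39 - 18*(-61) = 39 + 1098 = 1137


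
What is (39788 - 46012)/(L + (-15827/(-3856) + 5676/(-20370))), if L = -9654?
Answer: 81479130880/126331587591 ≈ 0.64496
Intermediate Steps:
(39788 - 46012)/(L + (-15827/(-3856) + 5676/(-20370))) = (39788 - 46012)/(-9654 + (-15827/(-3856) + 5676/(-20370))) = -6224/(-9654 + (-15827*(-1/3856) + 5676*(-1/20370))) = -6224/(-9654 + (15827/3856 - 946/3395)) = -6224/(-9654 + 50084889/13091120) = -6224/(-126331587591/13091120) = -6224*(-13091120/126331587591) = 81479130880/126331587591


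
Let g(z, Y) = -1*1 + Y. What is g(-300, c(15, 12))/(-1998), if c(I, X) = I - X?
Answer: -1/999 ≈ -0.0010010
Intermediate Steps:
g(z, Y) = -1 + Y
g(-300, c(15, 12))/(-1998) = (-1 + (15 - 1*12))/(-1998) = (-1 + (15 - 12))*(-1/1998) = (-1 + 3)*(-1/1998) = 2*(-1/1998) = -1/999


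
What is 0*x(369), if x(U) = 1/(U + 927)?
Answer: 0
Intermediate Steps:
x(U) = 1/(927 + U)
0*x(369) = 0/(927 + 369) = 0/1296 = 0*(1/1296) = 0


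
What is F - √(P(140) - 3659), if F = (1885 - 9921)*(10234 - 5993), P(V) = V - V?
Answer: -34080676 - I*√3659 ≈ -3.4081e+7 - 60.49*I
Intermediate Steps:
P(V) = 0
F = -34080676 (F = -8036*4241 = -34080676)
F - √(P(140) - 3659) = -34080676 - √(0 - 3659) = -34080676 - √(-3659) = -34080676 - I*√3659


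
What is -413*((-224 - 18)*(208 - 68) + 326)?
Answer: 13857802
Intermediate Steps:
-413*((-224 - 18)*(208 - 68) + 326) = -413*(-242*140 + 326) = -413*(-33880 + 326) = -413*(-33554) = 13857802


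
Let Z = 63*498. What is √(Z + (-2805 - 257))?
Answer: 2*√7078 ≈ 168.26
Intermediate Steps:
Z = 31374
√(Z + (-2805 - 257)) = √(31374 + (-2805 - 257)) = √(31374 - 3062) = √28312 = 2*√7078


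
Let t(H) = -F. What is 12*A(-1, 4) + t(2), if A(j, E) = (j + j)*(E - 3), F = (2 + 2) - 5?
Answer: -23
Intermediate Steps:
F = -1 (F = 4 - 5 = -1)
A(j, E) = 2*j*(-3 + E) (A(j, E) = (2*j)*(-3 + E) = 2*j*(-3 + E))
t(H) = 1 (t(H) = -1*(-1) = 1)
12*A(-1, 4) + t(2) = 12*(2*(-1)*(-3 + 4)) + 1 = 12*(2*(-1)*1) + 1 = 12*(-2) + 1 = -24 + 1 = -23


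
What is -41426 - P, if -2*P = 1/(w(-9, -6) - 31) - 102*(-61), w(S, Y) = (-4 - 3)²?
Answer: -1379339/36 ≈ -38315.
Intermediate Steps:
w(S, Y) = 49 (w(S, Y) = (-7)² = 49)
P = -111997/36 (P = -(1/(49 - 31) - 102*(-61))/2 = -(1/18 + 6222)/2 = -½*111997/18 = -111997/36 ≈ -3111.0)
-41426 - P = -41426 - 1*(-111997/36) = -41426 + 111997/36 = -1379339/36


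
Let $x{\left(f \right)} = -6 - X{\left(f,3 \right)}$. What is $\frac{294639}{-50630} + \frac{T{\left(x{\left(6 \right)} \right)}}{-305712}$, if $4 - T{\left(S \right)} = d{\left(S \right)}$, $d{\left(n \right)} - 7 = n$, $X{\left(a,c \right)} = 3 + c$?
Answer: $- \frac{5004174091}{859899920} \approx -5.8195$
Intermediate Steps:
$x{\left(f \right)} = -12$ ($x{\left(f \right)} = -6 - \left(3 + 3\right) = -6 - 6 = -12$)
$d{\left(n \right)} = 7 + n$
$T{\left(S \right)} = -3 - S$ ($T{\left(S \right)} = 4 - \left(7 + S\right) = -3 - S$)
$\frac{294639}{-50630} + \frac{T{\left(x{\left(6 \right)} \right)}}{-305712} = \frac{294639}{-50630} + \frac{-3 - -12}{-305712} = 294639 \left(- \frac{1}{50630}\right) + \left(-3 + 12\right) \left(- \frac{1}{305712}\right) = - \frac{294639}{50630} + 9 \left(- \frac{1}{305712}\right) = - \frac{294639}{50630} - \frac{1}{33968} = - \frac{5004174091}{859899920}$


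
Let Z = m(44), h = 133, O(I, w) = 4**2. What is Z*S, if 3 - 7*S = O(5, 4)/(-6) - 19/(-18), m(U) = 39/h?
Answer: 1079/5586 ≈ 0.19316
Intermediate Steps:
O(I, w) = 16
m(U) = 39/133
Z = 39/133 ≈ 0.29323
S = 83/126 (S = 3/7 - (16/(-6) - 19/(-18))/7 = 3/7 - (16*(-1/6) - 19*(-1/18))/7 = 3/7 - (-8/3 + 19/18)/7 = 3/7 - 1/7*(-29/18) = 3/7 + 29/126 = 83/126 ≈ 0.65873)
Z*S = (39/133)*(83/126) = 1079/5586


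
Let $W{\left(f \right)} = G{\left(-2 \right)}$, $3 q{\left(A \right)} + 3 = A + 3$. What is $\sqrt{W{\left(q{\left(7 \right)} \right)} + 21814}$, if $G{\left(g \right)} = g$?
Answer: $2 \sqrt{5453} \approx 147.69$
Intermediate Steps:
$q{\left(A \right)} = \frac{A}{3}$ ($q{\left(A \right)} = -1 + \frac{A + 3}{3} = -1 + \frac{3 + A}{3} = -1 + \left(1 + \frac{A}{3}\right) = \frac{A}{3}$)
$W{\left(f \right)} = -2$
$\sqrt{W{\left(q{\left(7 \right)} \right)} + 21814} = \sqrt{-2 + 21814} = \sqrt{21812} = 2 \sqrt{5453}$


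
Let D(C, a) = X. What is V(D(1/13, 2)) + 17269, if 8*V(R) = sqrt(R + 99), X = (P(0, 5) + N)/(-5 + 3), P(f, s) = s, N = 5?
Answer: 17269 + sqrt(94)/8 ≈ 17270.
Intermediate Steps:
X = -5 (X = (5 + 5)/(-5 + 3) = 10/(-2) = 10*(-1/2) = -5)
D(C, a) = -5
V(R) = sqrt(99 + R)/8 (V(R) = sqrt(R + 99)/8 = sqrt(99 + R)/8)
V(D(1/13, 2)) + 17269 = sqrt(99 - 5)/8 + 17269 = sqrt(94)/8 + 17269 = 17269 + sqrt(94)/8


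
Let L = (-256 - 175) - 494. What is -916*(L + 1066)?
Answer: -129156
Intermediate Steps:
L = -925 (L = -431 - 494 = -925)
-916*(L + 1066) = -916*(-925 + 1066) = -916*141 = -129156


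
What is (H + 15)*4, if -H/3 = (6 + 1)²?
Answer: -528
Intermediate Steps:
H = -147 (H = -3*(6 + 1)² = -3*7² = -3*49 = -147)
(H + 15)*4 = (-147 + 15)*4 = -132*4 = -528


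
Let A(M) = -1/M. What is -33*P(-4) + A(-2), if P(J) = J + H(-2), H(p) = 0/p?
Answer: 265/2 ≈ 132.50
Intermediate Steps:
H(p) = 0
P(J) = J (P(J) = J + 0 = J)
-33*P(-4) + A(-2) = -33*(-4) - 1/(-2) = 132 - 1*(-½) = 132 + ½ = 265/2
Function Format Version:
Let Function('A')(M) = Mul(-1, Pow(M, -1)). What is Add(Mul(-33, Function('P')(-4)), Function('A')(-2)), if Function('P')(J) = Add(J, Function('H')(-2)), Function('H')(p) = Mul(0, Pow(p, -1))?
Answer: Rational(265, 2) ≈ 132.50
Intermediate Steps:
Function('H')(p) = 0
Function('P')(J) = J (Function('P')(J) = Add(J, 0) = J)
Add(Mul(-33, Function('P')(-4)), Function('A')(-2)) = Add(Mul(-33, -4), Mul(-1, Pow(-2, -1))) = Add(132, Mul(-1, Rational(-1, 2))) = Add(132, Rational(1, 2)) = Rational(265, 2)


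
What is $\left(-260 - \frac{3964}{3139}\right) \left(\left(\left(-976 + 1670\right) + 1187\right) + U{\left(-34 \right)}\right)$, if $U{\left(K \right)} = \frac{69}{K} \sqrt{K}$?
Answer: $- \frac{1542615624}{3139} + \frac{28293588 i \sqrt{34}}{53363} \approx -4.9144 \cdot 10^{5} + 3091.6 i$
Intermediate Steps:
$U{\left(K \right)} = \frac{69}{\sqrt{K}}$
$\left(-260 - \frac{3964}{3139}\right) \left(\left(\left(-976 + 1670\right) + 1187\right) + U{\left(-34 \right)}\right) = \left(-260 - \frac{3964}{3139}\right) \left(\left(\left(-976 + 1670\right) + 1187\right) + \frac{69}{i \sqrt{34}}\right) = \left(-260 - \frac{3964}{3139}\right) \left(\left(694 + 1187\right) + 69 \left(- \frac{i \sqrt{34}}{34}\right)\right) = \left(-260 - \frac{3964}{3139}\right) \left(1881 - \frac{69 i \sqrt{34}}{34}\right) = - \frac{820104 \left(1881 - \frac{69 i \sqrt{34}}{34}\right)}{3139} = - \frac{1542615624}{3139} + \frac{28293588 i \sqrt{34}}{53363}$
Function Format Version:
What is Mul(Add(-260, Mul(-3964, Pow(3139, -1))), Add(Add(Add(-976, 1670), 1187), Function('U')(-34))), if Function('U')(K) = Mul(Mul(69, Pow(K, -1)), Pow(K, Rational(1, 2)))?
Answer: Add(Rational(-1542615624, 3139), Mul(Rational(28293588, 53363), I, Pow(34, Rational(1, 2)))) ≈ Add(-4.9144e+5, Mul(3091.6, I))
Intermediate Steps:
Function('U')(K) = Mul(69, Pow(K, Rational(-1, 2)))
Mul(Add(-260, Mul(-3964, Pow(3139, -1))), Add(Add(Add(-976, 1670), 1187), Function('U')(-34))) = Mul(Add(-260, Mul(-3964, Pow(3139, -1))), Add(Add(Add(-976, 1670), 1187), Mul(69, Pow(-34, Rational(-1, 2))))) = Mul(Add(-260, Mul(-3964, Rational(1, 3139))), Add(Add(694, 1187), Mul(69, Mul(Rational(-1, 34), I, Pow(34, Rational(1, 2)))))) = Mul(Add(-260, Rational(-3964, 3139)), Add(1881, Mul(Rational(-69, 34), I, Pow(34, Rational(1, 2))))) = Mul(Rational(-820104, 3139), Add(1881, Mul(Rational(-69, 34), I, Pow(34, Rational(1, 2))))) = Add(Rational(-1542615624, 3139), Mul(Rational(28293588, 53363), I, Pow(34, Rational(1, 2))))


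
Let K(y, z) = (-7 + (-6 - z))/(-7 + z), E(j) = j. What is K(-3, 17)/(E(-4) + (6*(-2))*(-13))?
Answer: -3/152 ≈ -0.019737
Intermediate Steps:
K(y, z) = (-13 - z)/(-7 + z)
K(-3, 17)/(E(-4) + (6*(-2))*(-13)) = ((-13 - 1*17)/(-7 + 17))/(-4 + (6*(-2))*(-13)) = ((-13 - 17)/10)/(-4 - 12*(-13)) = ((⅒)*(-30))/(-4 + 156) = -3/152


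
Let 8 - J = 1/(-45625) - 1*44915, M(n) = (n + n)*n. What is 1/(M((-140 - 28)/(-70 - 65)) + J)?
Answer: 3695625/166030008356 ≈ 2.2259e-5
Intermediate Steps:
M(n) = 2*n² (M(n) = (2*n)*n = 2*n²)
J = 2049611876/45625 (J = 8 - (1/(-45625) - 1*44915) = 8 - (-1/45625 - 44915) = 8 - 1*(-2049246876/45625) = 8 + 2049246876/45625 = 2049611876/45625 ≈ 44923.)
1/(M((-140 - 28)/(-70 - 65)) + J) = 1/(2*((-140 - 28)/(-70 - 65))² + 2049611876/45625) = 1/(2*(-168/(-135))² + 2049611876/45625) = 1/(2*(-168*(-1/135))² + 2049611876/45625) = 1/(2*(56/45)² + 2049611876/45625) = 1/(2*(3136/2025) + 2049611876/45625) = 1/(6272/2025 + 2049611876/45625) = 1/(166030008356/3695625) = 3695625/166030008356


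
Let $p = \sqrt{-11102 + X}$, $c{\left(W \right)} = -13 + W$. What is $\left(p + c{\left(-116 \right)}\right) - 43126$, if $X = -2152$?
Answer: $-43255 + 47 i \sqrt{6} \approx -43255.0 + 115.13 i$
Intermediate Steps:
$p = 47 i \sqrt{6}$ ($p = \sqrt{-11102 - 2152} = \sqrt{-13254} = 47 i \sqrt{6} \approx 115.13 i$)
$\left(p + c{\left(-116 \right)}\right) - 43126 = \left(47 i \sqrt{6} - 129\right) - 43126 = \left(-129 + 47 i \sqrt{6}\right) - 43126 = -43255 + 47 i \sqrt{6}$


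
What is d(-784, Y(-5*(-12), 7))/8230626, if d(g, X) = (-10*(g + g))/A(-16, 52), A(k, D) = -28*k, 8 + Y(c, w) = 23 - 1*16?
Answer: 35/8230626 ≈ 4.2524e-6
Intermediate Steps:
Y(c, w) = -1 (Y(c, w) = -8 + (23 - 1*16) = -8 + (23 - 16) = -8 + 7 = -1)
d(g, X) = -5*g/112 (d(g, X) = (-10*(g + g))/((-28*(-16))) = -20*g/448 = -20*g*(1/448) = -5*g/112)
d(-784, Y(-5*(-12), 7))/8230626 = -5/112*(-784)/8230626 = 35*(1/8230626) = 35/8230626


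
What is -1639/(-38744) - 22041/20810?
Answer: -409924457/403131320 ≈ -1.0169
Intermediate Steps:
-1639/(-38744) - 22041/20810 = -1639*(-1/38744) - 22041*1/20810 = 1639/38744 - 22041/20810 = -409924457/403131320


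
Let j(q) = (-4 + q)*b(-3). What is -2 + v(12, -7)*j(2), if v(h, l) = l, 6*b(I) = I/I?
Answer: ⅓ ≈ 0.33333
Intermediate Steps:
b(I) = ⅙ (b(I) = (I/I)/6 = (⅙)*1 = ⅙)
j(q) = -⅔ + q/6 (j(q) = (-4 + q)*(⅙) = -⅔ + q/6)
-2 + v(12, -7)*j(2) = -2 - 7*(-⅔ + (⅙)*2) = -2 - 7*(-⅔ + ⅓) = -2 - 7*(-⅓) = -2 + 7/3 = ⅓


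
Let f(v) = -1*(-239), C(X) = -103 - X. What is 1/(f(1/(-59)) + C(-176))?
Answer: 1/312 ≈ 0.0032051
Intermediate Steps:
f(v) = 239
1/(f(1/(-59)) + C(-176)) = 1/(239 + (-103 - 1*(-176))) = 1/(239 + (-103 + 176)) = 1/(239 + 73) = 1/312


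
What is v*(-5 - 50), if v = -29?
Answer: 1595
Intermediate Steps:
v*(-5 - 50) = -29*(-5 - 50) = -29*(-55) = 1595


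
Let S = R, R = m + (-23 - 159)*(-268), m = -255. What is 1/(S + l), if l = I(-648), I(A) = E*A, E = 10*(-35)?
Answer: 1/275321 ≈ 3.6321e-6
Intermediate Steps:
E = -350
I(A) = -350*A
R = 48521 (R = -255 + (-23 - 159)*(-268) = -255 - 182*(-268) = -255 + 48776 = 48521)
S = 48521
l = 226800 (l = -350*(-648) = 226800)
1/(S + l) = 1/(48521 + 226800) = 1/275321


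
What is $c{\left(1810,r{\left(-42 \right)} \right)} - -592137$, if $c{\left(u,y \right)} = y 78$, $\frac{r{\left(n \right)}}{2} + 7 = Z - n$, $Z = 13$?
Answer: $599625$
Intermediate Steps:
$r{\left(n \right)} = 12 - 2 n$ ($r{\left(n \right)} = -14 + 2 \left(13 - n\right) = -14 - \left(-26 + 2 n\right) = 12 - 2 n$)
$c{\left(u,y \right)} = 78 y$
$c{\left(1810,r{\left(-42 \right)} \right)} - -592137 = 78 \left(12 - -84\right) - -592137 = 78 \left(12 + 84\right) + 592137 = 78 \cdot 96 + 592137 = 7488 + 592137 = 599625$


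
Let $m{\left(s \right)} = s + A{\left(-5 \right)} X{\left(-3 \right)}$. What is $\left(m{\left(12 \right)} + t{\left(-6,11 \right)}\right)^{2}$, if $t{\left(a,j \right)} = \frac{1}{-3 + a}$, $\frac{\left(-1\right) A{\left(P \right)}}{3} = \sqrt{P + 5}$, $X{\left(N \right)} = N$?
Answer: $\frac{11449}{81} \approx 141.35$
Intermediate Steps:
$A{\left(P \right)} = - 3 \sqrt{5 + P}$ ($A{\left(P \right)} = - 3 \sqrt{P + 5} = - 3 \sqrt{5 + P}$)
$m{\left(s \right)} = s$ ($m{\left(s \right)} = s + - 3 \sqrt{5 - 5} \left(-3\right) = s + - 3 \sqrt{0} \left(-3\right) = s + \left(-3\right) 0 \left(-3\right) = s + 0 \left(-3\right) = s + 0 = s$)
$\left(m{\left(12 \right)} + t{\left(-6,11 \right)}\right)^{2} = \left(12 + \frac{1}{-3 - 6}\right)^{2} = \left(12 + \frac{1}{-9}\right)^{2} = \left(12 - \frac{1}{9}\right)^{2} = \left(\frac{107}{9}\right)^{2} = \frac{11449}{81}$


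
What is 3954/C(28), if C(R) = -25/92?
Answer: -363768/25 ≈ -14551.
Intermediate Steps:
C(R) = -25/92 (C(R) = -25*1/92 = -25/92)
3954/C(28) = 3954/(-25/92) = 3954*(-92/25) = -363768/25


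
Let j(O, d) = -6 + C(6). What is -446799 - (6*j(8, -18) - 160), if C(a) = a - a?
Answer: -446603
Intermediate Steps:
C(a) = 0
j(O, d) = -6 (j(O, d) = -6 + 0 = -6)
-446799 - (6*j(8, -18) - 160) = -446799 - (6*(-6) - 160) = -446799 - (-36 - 160) = -446799 - 1*(-196) = -446799 + 196 = -446603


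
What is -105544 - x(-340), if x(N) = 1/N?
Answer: -35884959/340 ≈ -1.0554e+5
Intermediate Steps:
-105544 - x(-340) = -105544 - 1/(-340) = -105544 - 1*(-1/340) = -105544 + 1/340 = -35884959/340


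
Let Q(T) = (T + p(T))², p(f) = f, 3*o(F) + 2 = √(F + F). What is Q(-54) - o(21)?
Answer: 34994/3 - √42/3 ≈ 11663.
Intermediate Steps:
o(F) = -⅔ + √2*√F/3 (o(F) = -⅔ + √(F + F)/3 = -⅔ + √(2*F)/3 = -⅔ + (√2*√F)/3 = -⅔ + √2*√F/3)
Q(T) = 4*T² (Q(T) = (T + T)² = (2*T)² = 4*T²)
Q(-54) - o(21) = 4*(-54)² - (-⅔ + √2*√21/3) = 4*2916 - (-⅔ + √42/3) = 11664 + (⅔ - √42/3) = 34994/3 - √42/3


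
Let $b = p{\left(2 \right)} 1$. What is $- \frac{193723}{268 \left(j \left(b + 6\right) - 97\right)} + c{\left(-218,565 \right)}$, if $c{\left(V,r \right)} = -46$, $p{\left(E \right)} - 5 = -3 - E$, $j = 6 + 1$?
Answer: $- \frac{484317}{14740} \approx -32.857$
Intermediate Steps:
$j = 7$
$p{\left(E \right)} = 2 - E$ ($p{\left(E \right)} = 5 - \left(3 + E\right) = 2 - E$)
$b = 0$ ($b = \left(2 - 2\right) 1 = 0 \cdot 1 = 0$)
$- \frac{193723}{268 \left(j \left(b + 6\right) - 97\right)} + c{\left(-218,565 \right)} = - \frac{193723}{268 \left(7 \left(0 + 6\right) - 97\right)} - 46 = - \frac{193723}{268 \left(7 \cdot 6 - 97\right)} - 46 = - \frac{193723}{268 \left(42 - 97\right)} - 46 = - \frac{193723}{268 \left(-55\right)} - 46 = - \frac{193723}{-14740} - 46 = \left(-193723\right) \left(- \frac{1}{14740}\right) - 46 = \frac{193723}{14740} - 46 = - \frac{484317}{14740}$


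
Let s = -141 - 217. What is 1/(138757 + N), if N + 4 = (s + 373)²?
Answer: 1/138978 ≈ 7.1954e-6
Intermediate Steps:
s = -358
N = 221 (N = -4 + (-358 + 373)² = -4 + 15² = -4 + 225 = 221)
1/(138757 + N) = 1/(138757 + 221) = 1/138978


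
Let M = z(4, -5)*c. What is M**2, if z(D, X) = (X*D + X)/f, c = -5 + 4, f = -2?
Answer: 625/4 ≈ 156.25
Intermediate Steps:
c = -1
z(D, X) = -X/2 - D*X/2 (z(D, X) = (X*D + X)/(-2) = (D*X + X)*(-1/2) = (X + D*X)*(-1/2) = -X/2 - D*X/2)
M = -25/2 (M = -1/2*(-5)*(1 + 4)*(-1) = -1/2*(-5)*5*(-1) = (25/2)*(-1) = -25/2 ≈ -12.500)
M**2 = (-25/2)**2 = 625/4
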